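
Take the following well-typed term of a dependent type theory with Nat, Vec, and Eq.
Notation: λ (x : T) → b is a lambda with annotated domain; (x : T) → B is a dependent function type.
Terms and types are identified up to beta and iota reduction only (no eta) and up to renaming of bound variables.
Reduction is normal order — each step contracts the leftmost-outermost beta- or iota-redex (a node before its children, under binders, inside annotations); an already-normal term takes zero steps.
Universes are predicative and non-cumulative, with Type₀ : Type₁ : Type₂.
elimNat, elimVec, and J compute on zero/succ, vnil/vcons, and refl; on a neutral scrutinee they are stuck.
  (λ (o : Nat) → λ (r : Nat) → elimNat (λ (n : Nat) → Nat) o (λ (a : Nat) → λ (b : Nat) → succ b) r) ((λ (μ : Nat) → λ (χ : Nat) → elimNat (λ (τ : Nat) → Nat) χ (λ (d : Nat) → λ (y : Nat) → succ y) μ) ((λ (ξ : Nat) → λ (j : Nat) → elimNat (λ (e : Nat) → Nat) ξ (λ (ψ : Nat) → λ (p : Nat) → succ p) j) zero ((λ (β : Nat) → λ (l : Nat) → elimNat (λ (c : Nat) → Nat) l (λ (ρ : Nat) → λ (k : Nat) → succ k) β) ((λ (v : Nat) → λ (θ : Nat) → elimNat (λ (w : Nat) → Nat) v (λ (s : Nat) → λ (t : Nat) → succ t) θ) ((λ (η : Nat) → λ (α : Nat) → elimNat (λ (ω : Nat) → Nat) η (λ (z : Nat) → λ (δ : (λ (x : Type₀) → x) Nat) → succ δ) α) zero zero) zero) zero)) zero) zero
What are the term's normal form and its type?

resulting normal form:
  zero
type:
  Nat
observation: normalization takes exactly 18 steps under the normal-order strategy.


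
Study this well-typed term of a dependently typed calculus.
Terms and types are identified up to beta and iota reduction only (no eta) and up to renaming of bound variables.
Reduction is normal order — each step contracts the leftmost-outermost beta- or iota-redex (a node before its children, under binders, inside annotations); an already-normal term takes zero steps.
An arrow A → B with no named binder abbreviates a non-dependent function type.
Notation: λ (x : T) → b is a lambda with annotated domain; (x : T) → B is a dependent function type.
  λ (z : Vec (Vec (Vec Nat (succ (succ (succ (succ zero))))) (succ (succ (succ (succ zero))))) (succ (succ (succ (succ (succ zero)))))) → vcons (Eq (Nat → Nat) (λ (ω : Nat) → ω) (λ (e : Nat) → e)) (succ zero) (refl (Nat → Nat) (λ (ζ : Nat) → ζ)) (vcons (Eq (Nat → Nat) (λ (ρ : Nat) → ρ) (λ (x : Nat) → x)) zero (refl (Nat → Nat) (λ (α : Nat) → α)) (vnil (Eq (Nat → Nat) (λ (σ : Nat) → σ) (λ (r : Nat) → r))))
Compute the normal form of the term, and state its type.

reduced normal form:
  λ (z : Vec (Vec (Vec Nat (succ (succ (succ (succ zero))))) (succ (succ (succ (succ zero))))) (succ (succ (succ (succ (succ zero)))))) → vcons (Eq (Nat → Nat) (λ (ω : Nat) → ω) (λ (e : Nat) → e)) (succ zero) (refl (Nat → Nat) (λ (ζ : Nat) → ζ)) (vcons (Eq (Nat → Nat) (λ (ρ : Nat) → ρ) (λ (x : Nat) → x)) zero (refl (Nat → Nat) (λ (α : Nat) → α)) (vnil (Eq (Nat → Nat) (λ (σ : Nat) → σ) (λ (r : Nat) → r))))
inferred type:
  Vec (Vec (Vec Nat (succ (succ (succ (succ zero))))) (succ (succ (succ (succ zero))))) (succ (succ (succ (succ (succ zero))))) → Vec (Eq (Nat → Nat) (λ (z : Nat) → z) (λ (ω : Nat) → ω)) (succ (succ zero))


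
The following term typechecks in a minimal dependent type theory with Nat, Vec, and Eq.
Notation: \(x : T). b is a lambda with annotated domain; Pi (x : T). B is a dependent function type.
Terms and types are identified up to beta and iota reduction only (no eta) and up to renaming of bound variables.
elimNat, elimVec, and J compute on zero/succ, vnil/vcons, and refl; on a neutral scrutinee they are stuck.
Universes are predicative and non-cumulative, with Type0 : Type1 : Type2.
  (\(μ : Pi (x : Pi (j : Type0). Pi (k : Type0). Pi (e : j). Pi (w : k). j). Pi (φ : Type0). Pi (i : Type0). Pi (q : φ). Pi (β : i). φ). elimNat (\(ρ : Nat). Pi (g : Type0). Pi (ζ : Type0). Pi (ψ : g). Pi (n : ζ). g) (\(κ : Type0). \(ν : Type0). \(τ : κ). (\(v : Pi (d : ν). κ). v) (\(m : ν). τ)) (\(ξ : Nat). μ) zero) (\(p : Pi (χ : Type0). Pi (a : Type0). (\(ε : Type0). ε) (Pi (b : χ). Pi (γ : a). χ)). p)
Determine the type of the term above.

type:
  Pi (μ : Type0). Pi (x : Type0). Pi (j : μ). Pi (k : x). μ


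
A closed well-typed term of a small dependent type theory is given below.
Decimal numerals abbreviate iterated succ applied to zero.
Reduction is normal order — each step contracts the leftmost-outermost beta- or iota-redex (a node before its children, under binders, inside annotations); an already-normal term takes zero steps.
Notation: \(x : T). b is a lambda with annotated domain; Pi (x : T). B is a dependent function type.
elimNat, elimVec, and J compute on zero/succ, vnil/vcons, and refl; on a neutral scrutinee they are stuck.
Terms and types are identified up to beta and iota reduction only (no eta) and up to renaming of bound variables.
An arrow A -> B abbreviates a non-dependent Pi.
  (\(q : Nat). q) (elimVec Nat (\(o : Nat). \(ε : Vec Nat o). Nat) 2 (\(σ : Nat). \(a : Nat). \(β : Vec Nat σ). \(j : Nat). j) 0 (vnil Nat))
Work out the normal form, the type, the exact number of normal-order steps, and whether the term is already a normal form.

normal form:
  2
type:
  Nat
steps to reach normal form (normal order): 2
already normal: no
first redex: a beta-redex


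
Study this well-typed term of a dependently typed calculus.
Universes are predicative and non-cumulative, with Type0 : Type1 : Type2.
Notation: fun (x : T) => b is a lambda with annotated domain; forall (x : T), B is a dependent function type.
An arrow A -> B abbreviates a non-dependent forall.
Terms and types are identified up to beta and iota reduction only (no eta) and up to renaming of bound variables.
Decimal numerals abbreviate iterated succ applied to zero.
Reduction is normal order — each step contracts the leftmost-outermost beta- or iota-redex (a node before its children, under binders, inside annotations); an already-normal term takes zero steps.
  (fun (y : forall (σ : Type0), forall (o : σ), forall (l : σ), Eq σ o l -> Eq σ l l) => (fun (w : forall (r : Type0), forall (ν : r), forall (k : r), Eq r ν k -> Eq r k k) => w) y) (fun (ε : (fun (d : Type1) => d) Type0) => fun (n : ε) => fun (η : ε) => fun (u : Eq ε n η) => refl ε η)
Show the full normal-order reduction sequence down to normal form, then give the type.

normal-order reduction:
  (fun (y : forall (σ : Type0), forall (o : σ), forall (l : σ), Eq σ o l -> Eq σ l l) => (fun (w : forall (r : Type0), forall (ν : r), forall (k : r), Eq r ν k -> Eq r k k) => w) y) (fun (ε : (fun (d : Type1) => d) Type0) => fun (n : ε) => fun (η : ε) => fun (u : Eq ε n η) => refl ε η)
  ~> (fun (y : forall (σ : Type0), forall (o : σ), forall (l : σ), Eq σ o l -> Eq σ l l) => y) (fun (w : (fun (r : Type1) => r) Type0) => fun (ν : w) => fun (k : w) => fun (ε : Eq w ν k) => refl w k)
  ~> fun (y : (fun (σ : Type1) => σ) Type0) => fun (o : y) => fun (l : y) => fun (w : Eq y o l) => refl y l
  ~> fun (y : Type0) => fun (σ : y) => fun (o : y) => fun (l : Eq y σ o) => refl y o
the term's type:
  forall (y : Type0), forall (σ : y), forall (o : y), Eq y σ o -> Eq y o o


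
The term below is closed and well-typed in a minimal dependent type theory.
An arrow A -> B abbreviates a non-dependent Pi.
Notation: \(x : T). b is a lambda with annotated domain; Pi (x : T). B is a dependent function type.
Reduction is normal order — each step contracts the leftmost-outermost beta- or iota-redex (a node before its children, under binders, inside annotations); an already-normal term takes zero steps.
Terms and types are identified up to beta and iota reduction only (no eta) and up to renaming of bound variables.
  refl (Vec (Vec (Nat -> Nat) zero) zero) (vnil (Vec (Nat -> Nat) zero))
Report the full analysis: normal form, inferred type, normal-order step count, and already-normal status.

normal form:
  refl (Vec (Vec (Nat -> Nat) zero) zero) (vnil (Vec (Nat -> Nat) zero))
the term's type:
  Eq (Vec (Vec (Nat -> Nat) zero) zero) (vnil (Vec (Nat -> Nat) zero)) (vnil (Vec (Nat -> Nat) zero))
reduction steps (normal order): 0
term was already normal: yes


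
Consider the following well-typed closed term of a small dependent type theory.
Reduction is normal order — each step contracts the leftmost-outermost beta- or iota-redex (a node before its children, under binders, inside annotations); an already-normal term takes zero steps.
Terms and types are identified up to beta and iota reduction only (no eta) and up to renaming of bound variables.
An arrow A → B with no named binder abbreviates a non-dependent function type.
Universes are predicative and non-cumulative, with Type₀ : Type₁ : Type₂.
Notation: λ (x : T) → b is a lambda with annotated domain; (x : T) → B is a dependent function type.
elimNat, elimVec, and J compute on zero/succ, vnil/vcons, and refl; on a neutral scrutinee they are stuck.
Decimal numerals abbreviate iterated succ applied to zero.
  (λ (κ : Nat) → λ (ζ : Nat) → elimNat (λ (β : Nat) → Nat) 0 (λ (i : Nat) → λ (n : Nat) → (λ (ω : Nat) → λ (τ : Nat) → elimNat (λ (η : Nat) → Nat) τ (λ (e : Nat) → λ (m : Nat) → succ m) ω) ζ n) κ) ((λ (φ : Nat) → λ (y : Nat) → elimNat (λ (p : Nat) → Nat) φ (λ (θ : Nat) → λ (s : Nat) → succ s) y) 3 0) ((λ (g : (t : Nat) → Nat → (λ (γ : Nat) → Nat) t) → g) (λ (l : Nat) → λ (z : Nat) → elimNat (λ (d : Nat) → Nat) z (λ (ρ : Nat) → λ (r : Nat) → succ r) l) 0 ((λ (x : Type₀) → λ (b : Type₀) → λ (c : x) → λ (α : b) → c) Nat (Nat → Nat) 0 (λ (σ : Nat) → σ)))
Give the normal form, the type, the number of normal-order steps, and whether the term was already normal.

resulting normal form:
  0
type:
  Nat
steps to reach normal form (normal order): 26
started in normal form: no
first redex: a beta-redex


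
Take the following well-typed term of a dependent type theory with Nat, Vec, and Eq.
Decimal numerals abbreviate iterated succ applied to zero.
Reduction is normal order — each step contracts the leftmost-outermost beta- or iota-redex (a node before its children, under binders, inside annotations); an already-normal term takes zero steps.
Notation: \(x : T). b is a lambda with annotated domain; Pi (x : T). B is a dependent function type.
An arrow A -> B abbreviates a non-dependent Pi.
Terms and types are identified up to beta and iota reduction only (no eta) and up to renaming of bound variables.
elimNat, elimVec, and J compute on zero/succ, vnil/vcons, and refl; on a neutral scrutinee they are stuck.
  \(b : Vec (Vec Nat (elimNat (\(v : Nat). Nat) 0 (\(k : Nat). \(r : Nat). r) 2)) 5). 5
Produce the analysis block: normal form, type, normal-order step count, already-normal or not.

normal form:
  \(b : Vec (Vec Nat 0) 5). 5
inferred type:
  Vec (Vec Nat 0) 5 -> Nat
normal-order step count: 7
term was already normal: no
first redex: an elimNat iota-redex


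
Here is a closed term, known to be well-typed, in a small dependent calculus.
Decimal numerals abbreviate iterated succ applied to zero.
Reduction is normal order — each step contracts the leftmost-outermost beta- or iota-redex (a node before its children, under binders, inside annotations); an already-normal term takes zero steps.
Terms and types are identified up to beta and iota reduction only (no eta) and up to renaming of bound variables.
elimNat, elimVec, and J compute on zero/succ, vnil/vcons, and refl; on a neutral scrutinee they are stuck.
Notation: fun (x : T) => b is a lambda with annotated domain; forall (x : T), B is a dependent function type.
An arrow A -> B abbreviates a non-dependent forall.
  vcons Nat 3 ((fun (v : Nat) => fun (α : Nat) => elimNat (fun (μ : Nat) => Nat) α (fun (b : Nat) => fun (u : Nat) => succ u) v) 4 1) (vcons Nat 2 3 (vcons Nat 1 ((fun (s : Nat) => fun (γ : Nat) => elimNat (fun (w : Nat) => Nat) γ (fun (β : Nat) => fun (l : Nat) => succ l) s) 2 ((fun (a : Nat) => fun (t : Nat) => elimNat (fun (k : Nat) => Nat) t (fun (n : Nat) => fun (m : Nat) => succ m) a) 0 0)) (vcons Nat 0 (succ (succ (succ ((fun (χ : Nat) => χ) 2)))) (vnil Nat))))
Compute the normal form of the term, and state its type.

resulting normal form:
  vcons Nat 3 5 (vcons Nat 2 3 (vcons Nat 1 2 (vcons Nat 0 5 (vnil Nat))))
type:
  Vec Nat 4
observation: normalization takes exactly 28 steps under the normal-order strategy.


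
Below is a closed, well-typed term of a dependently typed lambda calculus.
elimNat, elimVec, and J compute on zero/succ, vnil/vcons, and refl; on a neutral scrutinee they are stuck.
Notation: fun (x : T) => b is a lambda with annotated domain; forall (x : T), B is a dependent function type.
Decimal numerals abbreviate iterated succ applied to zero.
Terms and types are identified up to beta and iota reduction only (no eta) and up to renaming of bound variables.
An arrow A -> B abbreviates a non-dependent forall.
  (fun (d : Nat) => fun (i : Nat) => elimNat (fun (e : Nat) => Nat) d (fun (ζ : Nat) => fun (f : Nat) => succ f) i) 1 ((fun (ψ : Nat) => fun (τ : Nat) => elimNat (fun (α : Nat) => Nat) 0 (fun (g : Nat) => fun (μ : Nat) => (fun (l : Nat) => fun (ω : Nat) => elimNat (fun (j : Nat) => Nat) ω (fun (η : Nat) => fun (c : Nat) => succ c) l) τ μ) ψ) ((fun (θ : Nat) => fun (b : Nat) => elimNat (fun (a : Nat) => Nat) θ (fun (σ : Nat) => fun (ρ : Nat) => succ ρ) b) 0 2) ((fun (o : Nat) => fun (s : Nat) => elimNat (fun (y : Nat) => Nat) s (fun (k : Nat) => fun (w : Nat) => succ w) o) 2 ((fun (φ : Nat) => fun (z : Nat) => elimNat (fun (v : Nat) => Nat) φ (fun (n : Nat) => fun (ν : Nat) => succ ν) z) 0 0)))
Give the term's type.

inferred type:
  Nat


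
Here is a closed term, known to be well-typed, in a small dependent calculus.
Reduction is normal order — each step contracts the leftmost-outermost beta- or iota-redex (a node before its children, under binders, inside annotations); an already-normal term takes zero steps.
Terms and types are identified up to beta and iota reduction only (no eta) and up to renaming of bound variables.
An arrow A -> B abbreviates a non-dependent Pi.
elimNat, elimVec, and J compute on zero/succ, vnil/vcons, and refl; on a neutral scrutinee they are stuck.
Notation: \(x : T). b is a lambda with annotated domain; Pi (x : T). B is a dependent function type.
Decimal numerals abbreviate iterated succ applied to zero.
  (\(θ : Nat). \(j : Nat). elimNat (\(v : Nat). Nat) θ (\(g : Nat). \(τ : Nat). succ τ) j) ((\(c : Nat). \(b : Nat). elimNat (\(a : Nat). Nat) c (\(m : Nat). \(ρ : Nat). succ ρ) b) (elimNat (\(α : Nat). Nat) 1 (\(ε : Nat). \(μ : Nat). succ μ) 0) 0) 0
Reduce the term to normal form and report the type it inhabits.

resulting normal form:
  1
type:
  Nat
observation: the first redex contracted is a beta-redex; the normal form is reached in 7 normal-order steps.


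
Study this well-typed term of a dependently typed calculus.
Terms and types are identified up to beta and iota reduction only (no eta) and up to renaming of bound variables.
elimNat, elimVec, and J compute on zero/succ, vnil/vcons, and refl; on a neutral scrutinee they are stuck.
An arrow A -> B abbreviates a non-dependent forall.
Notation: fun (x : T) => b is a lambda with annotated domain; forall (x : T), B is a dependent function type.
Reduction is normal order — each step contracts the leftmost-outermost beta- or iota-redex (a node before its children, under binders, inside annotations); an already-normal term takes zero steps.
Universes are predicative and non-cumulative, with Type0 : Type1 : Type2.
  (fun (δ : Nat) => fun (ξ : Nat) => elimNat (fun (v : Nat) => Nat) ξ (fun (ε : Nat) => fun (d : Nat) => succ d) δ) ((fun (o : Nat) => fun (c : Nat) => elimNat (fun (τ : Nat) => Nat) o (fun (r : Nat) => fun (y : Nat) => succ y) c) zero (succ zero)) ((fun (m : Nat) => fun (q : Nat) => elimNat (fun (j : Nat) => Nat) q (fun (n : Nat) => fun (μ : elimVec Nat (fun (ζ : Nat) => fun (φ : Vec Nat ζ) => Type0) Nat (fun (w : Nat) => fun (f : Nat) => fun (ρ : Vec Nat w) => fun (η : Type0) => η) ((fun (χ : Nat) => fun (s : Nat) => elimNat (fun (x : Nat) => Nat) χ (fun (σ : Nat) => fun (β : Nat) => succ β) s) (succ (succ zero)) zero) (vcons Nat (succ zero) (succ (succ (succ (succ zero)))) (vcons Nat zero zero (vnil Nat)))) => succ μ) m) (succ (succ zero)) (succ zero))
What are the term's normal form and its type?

reduced normal form:
  succ (succ (succ (succ zero)))
inferred type:
  Nat
observation: reduction starts at a beta-redex, and 21 normal-order steps reach the normal form.


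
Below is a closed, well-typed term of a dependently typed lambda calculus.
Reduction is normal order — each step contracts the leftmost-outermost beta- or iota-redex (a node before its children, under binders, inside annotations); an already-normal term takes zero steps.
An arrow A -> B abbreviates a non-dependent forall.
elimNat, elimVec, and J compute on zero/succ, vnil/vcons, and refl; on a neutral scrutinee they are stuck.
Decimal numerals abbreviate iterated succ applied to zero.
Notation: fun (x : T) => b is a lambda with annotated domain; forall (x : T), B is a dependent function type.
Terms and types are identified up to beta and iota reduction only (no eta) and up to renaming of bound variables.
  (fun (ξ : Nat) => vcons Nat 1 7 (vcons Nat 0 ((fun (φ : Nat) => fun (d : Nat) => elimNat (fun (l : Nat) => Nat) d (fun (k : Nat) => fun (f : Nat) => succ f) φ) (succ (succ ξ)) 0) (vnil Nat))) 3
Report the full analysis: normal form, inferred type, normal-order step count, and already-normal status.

normal form:
  vcons Nat 1 7 (vcons Nat 0 5 (vnil Nat))
inferred type:
  Vec Nat 2
normal-order step count: 19
started in normal form: no
first contracted redex: a beta-redex


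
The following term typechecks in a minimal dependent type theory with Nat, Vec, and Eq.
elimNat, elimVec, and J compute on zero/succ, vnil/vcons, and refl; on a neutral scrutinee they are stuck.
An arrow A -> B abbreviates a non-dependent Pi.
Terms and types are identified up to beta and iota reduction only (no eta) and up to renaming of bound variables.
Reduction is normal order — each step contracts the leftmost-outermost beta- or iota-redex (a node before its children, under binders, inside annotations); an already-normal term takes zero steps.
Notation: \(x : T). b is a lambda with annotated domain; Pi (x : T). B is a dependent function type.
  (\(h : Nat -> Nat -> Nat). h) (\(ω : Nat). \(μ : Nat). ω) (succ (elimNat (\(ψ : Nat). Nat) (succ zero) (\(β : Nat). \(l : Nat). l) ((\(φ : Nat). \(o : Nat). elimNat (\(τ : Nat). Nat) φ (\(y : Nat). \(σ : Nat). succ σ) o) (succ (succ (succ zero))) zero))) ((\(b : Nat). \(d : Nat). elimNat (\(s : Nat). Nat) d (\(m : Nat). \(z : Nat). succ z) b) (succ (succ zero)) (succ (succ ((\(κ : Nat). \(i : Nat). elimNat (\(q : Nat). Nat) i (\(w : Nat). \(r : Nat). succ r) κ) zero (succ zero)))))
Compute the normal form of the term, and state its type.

normal form:
  succ (succ zero)
type:
  Nat


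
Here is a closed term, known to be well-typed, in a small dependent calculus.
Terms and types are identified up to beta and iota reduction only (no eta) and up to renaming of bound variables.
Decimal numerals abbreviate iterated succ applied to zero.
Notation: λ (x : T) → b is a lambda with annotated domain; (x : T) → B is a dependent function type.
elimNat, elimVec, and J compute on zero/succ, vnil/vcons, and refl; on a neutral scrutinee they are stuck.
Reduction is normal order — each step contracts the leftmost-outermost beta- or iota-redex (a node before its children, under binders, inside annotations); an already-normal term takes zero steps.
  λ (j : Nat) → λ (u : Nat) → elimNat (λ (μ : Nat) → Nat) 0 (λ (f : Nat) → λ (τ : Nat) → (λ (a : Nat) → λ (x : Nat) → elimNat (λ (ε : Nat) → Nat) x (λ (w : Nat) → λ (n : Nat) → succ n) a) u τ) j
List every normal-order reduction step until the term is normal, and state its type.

normal-order reduction:
  λ (j : Nat) → λ (u : Nat) → elimNat (λ (μ : Nat) → Nat) 0 (λ (f : Nat) → λ (τ : Nat) → (λ (a : Nat) → λ (x : Nat) → elimNat (λ (ε : Nat) → Nat) x (λ (w : Nat) → λ (n : Nat) → succ n) a) u τ) j
  ~> λ (j : Nat) → λ (u : Nat) → elimNat (λ (μ : Nat) → Nat) 0 (λ (f : Nat) → λ (τ : Nat) → (λ (a : Nat) → elimNat (λ (x : Nat) → Nat) a (λ (ε : Nat) → λ (w : Nat) → succ w) u) τ) j
  ~> λ (j : Nat) → λ (u : Nat) → elimNat (λ (μ : Nat) → Nat) 0 (λ (f : Nat) → λ (τ : Nat) → elimNat (λ (a : Nat) → Nat) τ (λ (x : Nat) → λ (ε : Nat) → succ ε) u) j
inferred type:
  (j : Nat) → (u : Nat) → Nat


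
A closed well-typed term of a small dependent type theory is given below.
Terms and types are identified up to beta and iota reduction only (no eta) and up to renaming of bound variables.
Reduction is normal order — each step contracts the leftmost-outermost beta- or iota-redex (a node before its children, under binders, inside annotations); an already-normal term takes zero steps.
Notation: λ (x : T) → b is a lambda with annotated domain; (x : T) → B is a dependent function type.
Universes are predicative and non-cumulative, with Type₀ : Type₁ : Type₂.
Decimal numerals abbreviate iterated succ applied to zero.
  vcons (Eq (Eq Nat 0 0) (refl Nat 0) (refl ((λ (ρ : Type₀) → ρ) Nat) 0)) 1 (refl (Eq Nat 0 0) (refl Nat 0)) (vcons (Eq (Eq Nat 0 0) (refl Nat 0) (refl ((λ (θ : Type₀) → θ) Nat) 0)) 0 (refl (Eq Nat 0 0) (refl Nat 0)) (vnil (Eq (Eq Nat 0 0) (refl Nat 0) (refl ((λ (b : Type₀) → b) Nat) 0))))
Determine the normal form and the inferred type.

reduced normal form:
  vcons (Eq (Eq Nat 0 0) (refl Nat 0) (refl Nat 0)) 1 (refl (Eq Nat 0 0) (refl Nat 0)) (vcons (Eq (Eq Nat 0 0) (refl Nat 0) (refl Nat 0)) 0 (refl (Eq Nat 0 0) (refl Nat 0)) (vnil (Eq (Eq Nat 0 0) (refl Nat 0) (refl Nat 0))))
the term's type:
  Vec (Eq (Eq Nat 0 0) (refl Nat 0) (refl Nat 0)) 2


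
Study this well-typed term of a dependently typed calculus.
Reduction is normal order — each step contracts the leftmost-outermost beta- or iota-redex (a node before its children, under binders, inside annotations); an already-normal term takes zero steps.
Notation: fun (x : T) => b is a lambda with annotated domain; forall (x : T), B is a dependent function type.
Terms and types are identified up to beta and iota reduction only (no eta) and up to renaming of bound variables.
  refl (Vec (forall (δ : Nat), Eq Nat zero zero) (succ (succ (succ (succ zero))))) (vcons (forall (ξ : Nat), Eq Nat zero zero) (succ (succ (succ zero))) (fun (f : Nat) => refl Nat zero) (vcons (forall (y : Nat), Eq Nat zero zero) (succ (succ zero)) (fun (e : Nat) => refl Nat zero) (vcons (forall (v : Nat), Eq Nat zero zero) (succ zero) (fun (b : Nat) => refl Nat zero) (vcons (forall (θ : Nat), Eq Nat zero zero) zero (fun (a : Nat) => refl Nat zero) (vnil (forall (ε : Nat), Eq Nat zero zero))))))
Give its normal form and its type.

normal form:
  refl (Vec (forall (δ : Nat), Eq Nat zero zero) (succ (succ (succ (succ zero))))) (vcons (forall (ξ : Nat), Eq Nat zero zero) (succ (succ (succ zero))) (fun (f : Nat) => refl Nat zero) (vcons (forall (y : Nat), Eq Nat zero zero) (succ (succ zero)) (fun (e : Nat) => refl Nat zero) (vcons (forall (v : Nat), Eq Nat zero zero) (succ zero) (fun (b : Nat) => refl Nat zero) (vcons (forall (θ : Nat), Eq Nat zero zero) zero (fun (a : Nat) => refl Nat zero) (vnil (forall (ε : Nat), Eq Nat zero zero))))))
type:
  Eq (Vec (forall (δ : Nat), Eq Nat zero zero) (succ (succ (succ (succ zero))))) (vcons (forall (ξ : Nat), Eq Nat zero zero) (succ (succ (succ zero))) (fun (f : Nat) => refl Nat zero) (vcons (forall (y : Nat), Eq Nat zero zero) (succ (succ zero)) (fun (e : Nat) => refl Nat zero) (vcons (forall (v : Nat), Eq Nat zero zero) (succ zero) (fun (b : Nat) => refl Nat zero) (vcons (forall (θ : Nat), Eq Nat zero zero) zero (fun (a : Nat) => refl Nat zero) (vnil (forall (ε : Nat), Eq Nat zero zero)))))) (vcons (forall (z : Nat), Eq Nat zero zero) (succ (succ (succ zero))) (fun (l : Nat) => refl Nat zero) (vcons (forall (ψ : Nat), Eq Nat zero zero) (succ (succ zero)) (fun (χ : Nat) => refl Nat zero) (vcons (forall (c : Nat), Eq Nat zero zero) (succ zero) (fun (d : Nat) => refl Nat zero) (vcons (forall (s : Nat), Eq Nat zero zero) zero (fun (j : Nat) => refl Nat zero) (vnil (forall (γ : Nat), Eq Nat zero zero))))))
observation: the term is already in normal form.


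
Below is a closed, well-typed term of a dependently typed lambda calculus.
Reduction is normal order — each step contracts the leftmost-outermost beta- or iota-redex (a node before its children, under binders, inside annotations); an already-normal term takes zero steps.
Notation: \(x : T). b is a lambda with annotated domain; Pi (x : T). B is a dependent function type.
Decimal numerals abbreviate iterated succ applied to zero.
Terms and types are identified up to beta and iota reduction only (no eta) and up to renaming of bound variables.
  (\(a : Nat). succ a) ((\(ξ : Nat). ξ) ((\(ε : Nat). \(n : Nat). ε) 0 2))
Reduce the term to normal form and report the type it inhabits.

resulting normal form:
  1
the term's type:
  Nat


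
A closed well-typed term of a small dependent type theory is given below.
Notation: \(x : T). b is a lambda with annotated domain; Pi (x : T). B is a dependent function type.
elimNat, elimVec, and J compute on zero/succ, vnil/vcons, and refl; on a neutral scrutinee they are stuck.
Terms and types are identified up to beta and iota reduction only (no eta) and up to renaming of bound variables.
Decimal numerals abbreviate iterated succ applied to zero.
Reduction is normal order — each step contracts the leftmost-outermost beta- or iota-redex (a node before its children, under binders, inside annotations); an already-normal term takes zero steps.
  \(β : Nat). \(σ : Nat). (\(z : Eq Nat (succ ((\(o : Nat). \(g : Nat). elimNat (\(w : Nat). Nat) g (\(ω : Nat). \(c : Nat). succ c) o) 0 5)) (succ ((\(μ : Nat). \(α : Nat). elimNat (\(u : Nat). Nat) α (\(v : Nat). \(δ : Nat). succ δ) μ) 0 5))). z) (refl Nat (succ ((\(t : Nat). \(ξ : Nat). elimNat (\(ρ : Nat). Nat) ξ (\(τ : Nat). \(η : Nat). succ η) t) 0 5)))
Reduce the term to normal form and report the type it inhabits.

resulting normal form:
  \(β : Nat). \(σ : Nat). refl Nat 6
the term's type:
  Pi (β : Nat). Pi (σ : Nat). Eq Nat 6 6


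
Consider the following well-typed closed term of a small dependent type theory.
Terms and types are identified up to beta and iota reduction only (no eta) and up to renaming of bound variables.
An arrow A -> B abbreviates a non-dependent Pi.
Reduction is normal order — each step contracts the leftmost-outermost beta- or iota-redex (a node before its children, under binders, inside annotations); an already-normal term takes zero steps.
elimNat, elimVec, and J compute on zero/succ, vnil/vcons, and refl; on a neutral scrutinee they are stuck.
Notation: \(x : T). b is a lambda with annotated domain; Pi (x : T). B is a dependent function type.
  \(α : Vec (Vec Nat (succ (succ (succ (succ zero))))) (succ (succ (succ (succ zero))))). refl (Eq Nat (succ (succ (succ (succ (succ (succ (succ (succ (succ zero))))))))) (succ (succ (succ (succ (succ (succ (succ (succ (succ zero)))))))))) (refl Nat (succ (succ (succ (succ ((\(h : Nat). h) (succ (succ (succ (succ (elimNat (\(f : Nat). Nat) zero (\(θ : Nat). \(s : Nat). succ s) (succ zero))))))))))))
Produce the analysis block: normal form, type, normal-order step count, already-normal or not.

reduced normal form:
  \(α : Vec (Vec Nat (succ (succ (succ (succ zero))))) (succ (succ (succ (succ zero))))). refl (Eq Nat (succ (succ (succ (succ (succ (succ (succ (succ (succ zero))))))))) (succ (succ (succ (succ (succ (succ (succ (succ (succ zero)))))))))) (refl Nat (succ (succ (succ (succ (succ (succ (succ (succ (succ zero))))))))))
inferred type:
  Vec (Vec Nat (succ (succ (succ (succ zero))))) (succ (succ (succ (succ zero)))) -> Eq (Eq Nat (succ (succ (succ (succ (succ (succ (succ (succ (succ zero))))))))) (succ (succ (succ (succ (succ (succ (succ (succ (succ zero)))))))))) (refl Nat (succ (succ (succ (succ (succ (succ (succ (succ (succ zero)))))))))) (refl Nat (succ (succ (succ (succ (succ (succ (succ (succ (succ zero))))))))))
normal-order step count: 5
term was already normal: no
first redex: a beta-redex


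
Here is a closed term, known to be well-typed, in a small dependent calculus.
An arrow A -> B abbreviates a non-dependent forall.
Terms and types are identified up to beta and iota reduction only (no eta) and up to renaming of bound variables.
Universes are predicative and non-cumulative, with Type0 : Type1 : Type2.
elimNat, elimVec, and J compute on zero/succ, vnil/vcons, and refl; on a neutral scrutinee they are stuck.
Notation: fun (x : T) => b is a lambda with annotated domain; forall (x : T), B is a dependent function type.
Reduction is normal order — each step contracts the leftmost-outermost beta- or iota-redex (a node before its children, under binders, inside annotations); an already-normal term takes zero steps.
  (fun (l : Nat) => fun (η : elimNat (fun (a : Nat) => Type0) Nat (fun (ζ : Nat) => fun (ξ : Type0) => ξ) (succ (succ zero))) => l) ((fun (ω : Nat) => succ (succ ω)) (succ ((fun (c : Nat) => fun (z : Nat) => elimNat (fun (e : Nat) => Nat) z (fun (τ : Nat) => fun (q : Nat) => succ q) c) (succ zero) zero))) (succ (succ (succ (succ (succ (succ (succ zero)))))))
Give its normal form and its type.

reduced normal form:
  succ (succ (succ (succ zero)))
the term's type:
  Nat
observation: normalization takes exactly 9 steps under the normal-order strategy.


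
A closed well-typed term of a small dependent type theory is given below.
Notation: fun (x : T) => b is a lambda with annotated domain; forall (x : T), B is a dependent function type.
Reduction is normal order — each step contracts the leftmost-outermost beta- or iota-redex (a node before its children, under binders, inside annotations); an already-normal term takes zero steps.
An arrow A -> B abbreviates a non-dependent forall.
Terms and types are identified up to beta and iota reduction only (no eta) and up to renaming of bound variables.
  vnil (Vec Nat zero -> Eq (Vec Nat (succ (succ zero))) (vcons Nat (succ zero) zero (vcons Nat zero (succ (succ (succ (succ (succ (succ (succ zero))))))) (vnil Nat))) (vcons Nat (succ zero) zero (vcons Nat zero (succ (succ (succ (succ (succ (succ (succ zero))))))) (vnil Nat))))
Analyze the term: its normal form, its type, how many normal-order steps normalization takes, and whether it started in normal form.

reduced normal form:
  vnil (Vec Nat zero -> Eq (Vec Nat (succ (succ zero))) (vcons Nat (succ zero) zero (vcons Nat zero (succ (succ (succ (succ (succ (succ (succ zero))))))) (vnil Nat))) (vcons Nat (succ zero) zero (vcons Nat zero (succ (succ (succ (succ (succ (succ (succ zero))))))) (vnil Nat))))
the term's type:
  Vec (Vec Nat zero -> Eq (Vec Nat (succ (succ zero))) (vcons Nat (succ zero) zero (vcons Nat zero (succ (succ (succ (succ (succ (succ (succ zero))))))) (vnil Nat))) (vcons Nat (succ zero) zero (vcons Nat zero (succ (succ (succ (succ (succ (succ (succ zero))))))) (vnil Nat)))) zero
reduction steps (normal order): 0
term was already normal: yes


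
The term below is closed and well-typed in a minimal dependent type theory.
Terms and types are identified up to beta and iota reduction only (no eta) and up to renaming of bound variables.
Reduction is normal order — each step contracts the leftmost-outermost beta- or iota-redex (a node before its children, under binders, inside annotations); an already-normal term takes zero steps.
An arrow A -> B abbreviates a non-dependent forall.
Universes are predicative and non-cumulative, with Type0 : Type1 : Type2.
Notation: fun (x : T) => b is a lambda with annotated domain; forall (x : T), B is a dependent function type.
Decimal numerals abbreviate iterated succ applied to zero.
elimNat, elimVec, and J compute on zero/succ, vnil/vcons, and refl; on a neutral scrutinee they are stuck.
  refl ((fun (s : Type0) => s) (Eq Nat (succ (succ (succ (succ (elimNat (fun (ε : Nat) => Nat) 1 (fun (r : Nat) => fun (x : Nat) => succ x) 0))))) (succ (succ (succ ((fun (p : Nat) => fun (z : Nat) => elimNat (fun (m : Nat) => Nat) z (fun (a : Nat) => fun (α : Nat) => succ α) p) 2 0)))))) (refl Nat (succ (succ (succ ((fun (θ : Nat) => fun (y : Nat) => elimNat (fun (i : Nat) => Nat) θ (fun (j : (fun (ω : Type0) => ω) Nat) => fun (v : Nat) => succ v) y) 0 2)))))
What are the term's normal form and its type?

resulting normal form:
  refl (Eq Nat 5 5) (refl Nat 5)
type:
  Eq (Eq Nat 5 5) (refl Nat 5) (refl Nat 5)
observation: the first redex contracted is a beta-redex; the normal form is reached in 20 normal-order steps.


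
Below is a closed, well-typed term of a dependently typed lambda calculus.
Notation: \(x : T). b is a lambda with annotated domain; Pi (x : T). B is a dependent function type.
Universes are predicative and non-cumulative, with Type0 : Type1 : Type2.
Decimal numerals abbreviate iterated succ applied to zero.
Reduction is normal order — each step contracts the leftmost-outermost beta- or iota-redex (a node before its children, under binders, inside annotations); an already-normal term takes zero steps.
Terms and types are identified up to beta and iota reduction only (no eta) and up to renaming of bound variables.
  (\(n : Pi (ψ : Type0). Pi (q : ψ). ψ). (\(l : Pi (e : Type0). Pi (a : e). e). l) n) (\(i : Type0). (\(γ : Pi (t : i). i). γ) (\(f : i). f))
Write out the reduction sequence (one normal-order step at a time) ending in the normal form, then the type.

reduction (normal order):
  (\(n : Pi (ψ : Type0). Pi (q : ψ). ψ). (\(l : Pi (e : Type0). Pi (a : e). e). l) n) (\(i : Type0). (\(γ : Pi (t : i). i). γ) (\(f : i). f))
  ~> (\(n : Pi (ψ : Type0). Pi (q : ψ). ψ). n) (\(l : Type0). (\(e : Pi (a : l). l). e) (\(i : l). i))
  ~> \(n : Type0). (\(ψ : Pi (q : n). n). ψ) (\(l : n). l)
  ~> \(n : Type0). \(ψ : n). ψ
inferred type:
  Pi (n : Type0). Pi (ψ : n). n


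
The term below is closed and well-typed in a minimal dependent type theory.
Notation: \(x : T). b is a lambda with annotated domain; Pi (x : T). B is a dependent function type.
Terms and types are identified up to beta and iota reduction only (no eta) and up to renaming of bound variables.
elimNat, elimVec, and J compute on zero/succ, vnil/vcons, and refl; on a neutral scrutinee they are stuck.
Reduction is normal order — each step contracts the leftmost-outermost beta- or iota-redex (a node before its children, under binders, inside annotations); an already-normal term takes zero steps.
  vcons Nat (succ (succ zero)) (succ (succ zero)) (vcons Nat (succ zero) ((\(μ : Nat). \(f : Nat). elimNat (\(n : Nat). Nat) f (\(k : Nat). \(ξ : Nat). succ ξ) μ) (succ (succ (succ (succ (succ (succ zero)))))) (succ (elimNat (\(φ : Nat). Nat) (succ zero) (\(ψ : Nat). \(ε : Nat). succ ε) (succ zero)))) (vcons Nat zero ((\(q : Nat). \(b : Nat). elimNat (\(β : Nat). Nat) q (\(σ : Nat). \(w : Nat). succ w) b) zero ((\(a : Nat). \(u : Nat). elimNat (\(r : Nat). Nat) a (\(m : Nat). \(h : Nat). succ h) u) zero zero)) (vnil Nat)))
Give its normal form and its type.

normal form:
  vcons Nat (succ (succ zero)) (succ (succ zero)) (vcons Nat (succ zero) (succ (succ (succ (succ (succ (succ (succ (succ (succ zero))))))))) (vcons Nat zero zero (vnil Nat)))
the term's type:
  Vec Nat (succ (succ (succ zero)))


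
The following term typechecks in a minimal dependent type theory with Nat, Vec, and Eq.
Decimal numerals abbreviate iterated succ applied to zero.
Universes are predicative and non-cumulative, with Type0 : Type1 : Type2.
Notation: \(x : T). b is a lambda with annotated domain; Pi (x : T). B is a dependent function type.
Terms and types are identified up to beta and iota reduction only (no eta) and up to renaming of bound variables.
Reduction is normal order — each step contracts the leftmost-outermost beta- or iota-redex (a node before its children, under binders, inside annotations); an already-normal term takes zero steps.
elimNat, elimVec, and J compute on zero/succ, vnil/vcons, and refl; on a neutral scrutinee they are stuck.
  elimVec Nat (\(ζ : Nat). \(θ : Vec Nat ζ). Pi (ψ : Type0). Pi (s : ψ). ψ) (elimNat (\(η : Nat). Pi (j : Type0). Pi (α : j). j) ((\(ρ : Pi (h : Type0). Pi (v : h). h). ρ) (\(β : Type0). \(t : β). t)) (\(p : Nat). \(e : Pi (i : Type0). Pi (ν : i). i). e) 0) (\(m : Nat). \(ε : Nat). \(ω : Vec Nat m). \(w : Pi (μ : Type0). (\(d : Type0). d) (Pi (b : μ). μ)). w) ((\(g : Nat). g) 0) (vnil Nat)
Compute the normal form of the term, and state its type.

resulting normal form:
  \(ζ : Type0). \(θ : ζ). θ
type:
  Pi (ζ : Type0). Pi (θ : ζ). ζ


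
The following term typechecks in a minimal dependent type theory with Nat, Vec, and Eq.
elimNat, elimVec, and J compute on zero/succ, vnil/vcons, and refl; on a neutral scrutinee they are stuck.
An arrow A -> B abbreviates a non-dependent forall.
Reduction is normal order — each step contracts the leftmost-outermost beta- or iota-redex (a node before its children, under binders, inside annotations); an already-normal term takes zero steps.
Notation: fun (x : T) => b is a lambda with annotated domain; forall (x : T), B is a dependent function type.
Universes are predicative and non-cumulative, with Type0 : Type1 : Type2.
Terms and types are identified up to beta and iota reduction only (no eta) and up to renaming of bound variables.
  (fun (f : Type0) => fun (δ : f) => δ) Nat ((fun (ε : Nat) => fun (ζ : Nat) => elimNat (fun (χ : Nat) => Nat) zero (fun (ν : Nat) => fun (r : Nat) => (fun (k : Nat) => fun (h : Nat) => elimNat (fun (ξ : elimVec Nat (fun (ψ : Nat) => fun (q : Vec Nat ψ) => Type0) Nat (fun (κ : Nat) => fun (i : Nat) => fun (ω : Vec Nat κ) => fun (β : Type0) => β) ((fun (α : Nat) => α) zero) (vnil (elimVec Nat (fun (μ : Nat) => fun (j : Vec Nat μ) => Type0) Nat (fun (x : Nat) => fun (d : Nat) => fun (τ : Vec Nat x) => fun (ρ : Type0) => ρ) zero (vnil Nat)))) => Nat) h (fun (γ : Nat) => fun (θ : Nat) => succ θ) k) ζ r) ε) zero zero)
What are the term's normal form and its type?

normal form:
  zero
the term's type:
  Nat


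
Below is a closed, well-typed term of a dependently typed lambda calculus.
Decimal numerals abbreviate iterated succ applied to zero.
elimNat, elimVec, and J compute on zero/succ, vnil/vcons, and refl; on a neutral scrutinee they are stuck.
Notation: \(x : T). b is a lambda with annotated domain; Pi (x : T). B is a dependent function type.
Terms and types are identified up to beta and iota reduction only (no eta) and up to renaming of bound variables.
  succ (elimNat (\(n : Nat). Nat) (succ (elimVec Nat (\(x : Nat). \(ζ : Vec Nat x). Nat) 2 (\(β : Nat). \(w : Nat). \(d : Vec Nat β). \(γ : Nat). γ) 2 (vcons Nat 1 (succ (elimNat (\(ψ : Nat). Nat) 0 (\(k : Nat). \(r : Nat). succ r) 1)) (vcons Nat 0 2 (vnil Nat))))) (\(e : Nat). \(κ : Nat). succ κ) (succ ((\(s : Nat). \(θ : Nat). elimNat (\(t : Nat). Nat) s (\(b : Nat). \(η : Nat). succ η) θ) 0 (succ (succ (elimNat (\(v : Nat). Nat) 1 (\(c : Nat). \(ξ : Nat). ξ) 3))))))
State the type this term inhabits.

the term's type:
  Nat


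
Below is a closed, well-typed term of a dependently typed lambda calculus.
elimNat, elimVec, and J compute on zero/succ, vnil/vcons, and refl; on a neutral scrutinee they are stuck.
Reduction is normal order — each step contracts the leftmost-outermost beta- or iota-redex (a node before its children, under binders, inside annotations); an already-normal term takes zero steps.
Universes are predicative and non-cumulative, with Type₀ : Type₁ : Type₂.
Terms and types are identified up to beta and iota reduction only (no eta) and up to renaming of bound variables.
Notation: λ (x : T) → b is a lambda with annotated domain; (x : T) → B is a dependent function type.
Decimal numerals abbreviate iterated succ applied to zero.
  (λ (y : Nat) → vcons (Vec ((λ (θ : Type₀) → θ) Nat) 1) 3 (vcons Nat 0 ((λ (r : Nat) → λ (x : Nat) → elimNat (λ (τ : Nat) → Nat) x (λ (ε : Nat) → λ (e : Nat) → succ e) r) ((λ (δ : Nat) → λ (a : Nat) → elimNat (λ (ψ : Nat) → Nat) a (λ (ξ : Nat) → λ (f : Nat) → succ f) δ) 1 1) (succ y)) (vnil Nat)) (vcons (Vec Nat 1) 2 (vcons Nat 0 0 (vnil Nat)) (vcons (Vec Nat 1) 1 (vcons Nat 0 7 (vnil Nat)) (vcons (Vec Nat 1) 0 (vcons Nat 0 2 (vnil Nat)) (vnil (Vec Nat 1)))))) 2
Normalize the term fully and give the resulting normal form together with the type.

reduced normal form:
  vcons (Vec Nat 1) 3 (vcons Nat 0 5 (vnil Nat)) (vcons (Vec Nat 1) 2 (vcons Nat 0 0 (vnil Nat)) (vcons (Vec Nat 1) 1 (vcons Nat 0 7 (vnil Nat)) (vcons (Vec Nat 1) 0 (vcons Nat 0 2 (vnil Nat)) (vnil (Vec Nat 1)))))
type:
  Vec (Vec Nat 1) 4
observation: contracting a beta-redex first, the term normalizes in 17 steps.
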